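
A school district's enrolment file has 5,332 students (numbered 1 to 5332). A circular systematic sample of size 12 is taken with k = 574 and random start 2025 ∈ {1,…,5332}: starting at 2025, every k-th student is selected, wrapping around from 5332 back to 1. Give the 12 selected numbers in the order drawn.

2025, 2599, 3173, 3747, 4321, 4895, 137, 711, 1285, 1859, 2433, 3007

Selection 1: 2025
Selection 2: 2025 + 574 = 2599
Selection 3: 2599 + 574 = 3173
Selection 4: 3173 + 574 = 3747
Selection 5: 3747 + 574 = 4321
Selection 6: 4321 + 574 = 4895
Selection 7: 4895 + 574 = 5469 → 5469 − 5332 = 137
Selection 8: 137 + 574 = 711
Selection 9: 711 + 574 = 1285
Selection 10: 1285 + 574 = 1859
Selection 11: 1859 + 574 = 2433
Selection 12: 2433 + 574 = 3007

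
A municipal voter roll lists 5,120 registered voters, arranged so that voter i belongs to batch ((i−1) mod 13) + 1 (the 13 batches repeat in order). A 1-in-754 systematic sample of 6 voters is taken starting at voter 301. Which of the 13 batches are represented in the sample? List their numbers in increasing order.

Consecutive selections differ by k = 754, so their batch numbers differ by 754 mod 13 = 0.
gcd(754, 13) = 13, so the sample visits 13/13 = 1 distinct residues mod 13.
Start 301 is batch 2; the batches hit are 2.

2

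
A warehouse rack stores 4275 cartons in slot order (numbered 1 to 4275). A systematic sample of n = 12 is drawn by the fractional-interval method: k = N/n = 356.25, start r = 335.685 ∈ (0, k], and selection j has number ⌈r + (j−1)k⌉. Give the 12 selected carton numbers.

j=1: r + 0k = 335.685 → ⌈·⌉ = 336
j=2: r + 1k = 691.935 → ⌈·⌉ = 692
j=3: r + 2k = 1048.185 → ⌈·⌉ = 1049
j=4: r + 3k = 1404.435 → ⌈·⌉ = 1405
j=5: r + 4k = 1760.685 → ⌈·⌉ = 1761
j=6: r + 5k = 2116.935 → ⌈·⌉ = 2117
j=7: r + 6k = 2473.185 → ⌈·⌉ = 2474
j=8: r + 7k = 2829.435 → ⌈·⌉ = 2830
j=9: r + 8k = 3185.685 → ⌈·⌉ = 3186
j=10: r + 9k = 3541.935 → ⌈·⌉ = 3542
j=11: r + 10k = 3898.185 → ⌈·⌉ = 3899
j=12: r + 11k = 4254.435 → ⌈·⌉ = 4255

336, 692, 1049, 1405, 1761, 2117, 2474, 2830, 3186, 3542, 3899, 4255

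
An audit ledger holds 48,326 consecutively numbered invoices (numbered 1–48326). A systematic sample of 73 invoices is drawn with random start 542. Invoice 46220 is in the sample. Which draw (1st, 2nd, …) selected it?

k = 48326/73 = 662
position = (46220 − 542)/662 + 1 = 45678/662 + 1 = 69 + 1 = 70

70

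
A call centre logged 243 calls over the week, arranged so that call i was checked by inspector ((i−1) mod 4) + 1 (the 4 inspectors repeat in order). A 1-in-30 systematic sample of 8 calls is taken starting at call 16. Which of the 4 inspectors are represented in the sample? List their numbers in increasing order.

Consecutive selections differ by k = 30, so their inspector numbers differ by 30 mod 4 = 2.
gcd(30, 4) = 2, so the sample visits 4/2 = 2 distinct residues mod 4.
Start 16 is inspector 4; the inspectors hit are 2, 4.

2, 4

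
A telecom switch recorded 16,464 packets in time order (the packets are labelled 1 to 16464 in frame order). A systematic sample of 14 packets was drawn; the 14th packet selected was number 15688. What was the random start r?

k = 16464/14 = 1176
r = 15688 − (14−1)×1176 = 15688 − 15288 = 400

400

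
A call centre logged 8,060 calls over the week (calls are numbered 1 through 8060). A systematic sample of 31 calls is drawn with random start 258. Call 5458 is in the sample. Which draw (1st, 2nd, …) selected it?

21

k = 8060/31 = 260
position = (5458 − 258)/260 + 1 = 5200/260 + 1 = 20 + 1 = 21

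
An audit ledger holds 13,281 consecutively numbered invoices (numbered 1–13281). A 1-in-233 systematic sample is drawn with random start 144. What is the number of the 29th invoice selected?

k = 233
29th selection = r + (29−1)·k = 144 + 28×233 = 144 + 6524 = 6668

6668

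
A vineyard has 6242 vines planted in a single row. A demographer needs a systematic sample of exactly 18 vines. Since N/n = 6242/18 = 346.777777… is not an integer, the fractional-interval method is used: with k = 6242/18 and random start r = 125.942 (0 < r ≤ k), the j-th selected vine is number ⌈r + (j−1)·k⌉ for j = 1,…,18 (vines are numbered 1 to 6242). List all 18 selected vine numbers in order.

126, 473, 820, 1167, 1514, 1860, 2207, 2554, 2901, 3247, 3594, 3941, 4288, 4635, 4981, 5328, 5675, 6022

j=1: r + 0k = 125.942 → ⌈·⌉ = 126
j=2: r + 1k = 472.719777… → ⌈·⌉ = 473
j=3: r + 2k = 819.497555… → ⌈·⌉ = 820
j=4: r + 3k = 1166.275333… → ⌈·⌉ = 1167
j=5: r + 4k = 1513.053111… → ⌈·⌉ = 1514
j=6: r + 5k = 1859.830888… → ⌈·⌉ = 1860
j=7: r + 6k = 2206.608666… → ⌈·⌉ = 2207
j=8: r + 7k = 2553.386444… → ⌈·⌉ = 2554
j=9: r + 8k = 2900.164222… → ⌈·⌉ = 2901
j=10: r + 9k = 3246.942 → ⌈·⌉ = 3247
j=11: r + 10k = 3593.719777… → ⌈·⌉ = 3594
j=12: r + 11k = 3940.497555… → ⌈·⌉ = 3941
j=13: r + 12k = 4287.275333… → ⌈·⌉ = 4288
j=14: r + 13k = 4634.053111… → ⌈·⌉ = 4635
j=15: r + 14k = 4980.830888… → ⌈·⌉ = 4981
j=16: r + 15k = 5327.608666… → ⌈·⌉ = 5328
j=17: r + 16k = 5674.386444… → ⌈·⌉ = 5675
j=18: r + 17k = 6021.164222… → ⌈·⌉ = 6022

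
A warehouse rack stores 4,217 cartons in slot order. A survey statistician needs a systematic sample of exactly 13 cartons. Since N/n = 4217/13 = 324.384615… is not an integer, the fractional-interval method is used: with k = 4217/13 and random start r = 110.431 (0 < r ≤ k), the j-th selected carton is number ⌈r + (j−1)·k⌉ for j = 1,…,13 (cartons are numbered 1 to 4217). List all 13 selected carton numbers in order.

111, 435, 760, 1084, 1408, 1733, 2057, 2382, 2706, 3030, 3355, 3679, 4004

j=1: r + 0k = 110.431 → ⌈·⌉ = 111
j=2: r + 1k = 434.815615… → ⌈·⌉ = 435
j=3: r + 2k = 759.200230… → ⌈·⌉ = 760
j=4: r + 3k = 1083.584846… → ⌈·⌉ = 1084
j=5: r + 4k = 1407.969461… → ⌈·⌉ = 1408
j=6: r + 5k = 1732.354076… → ⌈·⌉ = 1733
j=7: r + 6k = 2056.738692… → ⌈·⌉ = 2057
j=8: r + 7k = 2381.123307… → ⌈·⌉ = 2382
j=9: r + 8k = 2705.507923… → ⌈·⌉ = 2706
j=10: r + 9k = 3029.892538… → ⌈·⌉ = 3030
j=11: r + 10k = 3354.277153… → ⌈·⌉ = 3355
j=12: r + 11k = 3678.661769… → ⌈·⌉ = 3679
j=13: r + 12k = 4003.046384… → ⌈·⌉ = 4004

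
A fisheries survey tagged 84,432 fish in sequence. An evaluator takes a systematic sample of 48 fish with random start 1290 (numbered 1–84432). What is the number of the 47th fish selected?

82204

k = 84432/48 = 1759
47th selection = r + (47−1)·k = 1290 + 46×1759 = 1290 + 80914 = 82204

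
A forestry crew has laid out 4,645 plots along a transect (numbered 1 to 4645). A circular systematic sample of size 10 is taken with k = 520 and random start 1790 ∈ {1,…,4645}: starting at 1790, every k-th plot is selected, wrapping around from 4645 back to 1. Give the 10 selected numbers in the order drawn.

1790, 2310, 2830, 3350, 3870, 4390, 265, 785, 1305, 1825

Selection 1: 1790
Selection 2: 1790 + 520 = 2310
Selection 3: 2310 + 520 = 2830
Selection 4: 2830 + 520 = 3350
Selection 5: 3350 + 520 = 3870
Selection 6: 3870 + 520 = 4390
Selection 7: 4390 + 520 = 4910 → 4910 − 4645 = 265
Selection 8: 265 + 520 = 785
Selection 9: 785 + 520 = 1305
Selection 10: 1305 + 520 = 1825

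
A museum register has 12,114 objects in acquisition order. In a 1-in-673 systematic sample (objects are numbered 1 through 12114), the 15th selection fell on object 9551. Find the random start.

k = 673
r = 9551 − (15−1)×673 = 9551 − 9422 = 129

129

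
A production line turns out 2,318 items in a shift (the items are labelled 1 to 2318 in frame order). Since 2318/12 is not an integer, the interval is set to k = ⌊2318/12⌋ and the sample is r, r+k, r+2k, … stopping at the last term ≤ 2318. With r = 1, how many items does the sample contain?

13

k = ⌊2318/12⌋ = 193
Achieved size = ⌊(2318 − 1)/193⌋ + 1 = ⌊2317/193⌋ + 1 = 12 + 1 = 13
(last selection: 1 + 12×193 = 2317 ≤ 2318; next would be 2510 > 2318)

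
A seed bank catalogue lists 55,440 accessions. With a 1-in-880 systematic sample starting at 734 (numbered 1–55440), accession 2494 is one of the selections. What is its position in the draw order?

k = 880
position = (2494 − 734)/880 + 1 = 1760/880 + 1 = 2 + 1 = 3

3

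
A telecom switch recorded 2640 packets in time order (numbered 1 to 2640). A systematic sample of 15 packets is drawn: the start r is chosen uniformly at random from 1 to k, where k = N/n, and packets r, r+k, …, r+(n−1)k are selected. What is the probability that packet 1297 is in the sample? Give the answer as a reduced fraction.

1/176

k = 2640/15 = 176.
Packet 1297 is selected iff r ≡ 1297 (mod 176); exactly one such r in {1,…,176}.
Inclusion probability = 1/176.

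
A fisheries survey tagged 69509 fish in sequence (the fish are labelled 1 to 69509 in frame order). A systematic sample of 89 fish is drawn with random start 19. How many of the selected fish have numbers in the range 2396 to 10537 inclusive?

10

k = 69509/89 = 781
First selection ≥ 2396: 19 + ⌈(2396−19)/781⌉·781 = 19 + 4×781 = 3143
Last selection ≤ 10537: 19 + ⌊(10537−19)/781⌋·781 = 19 + 13×781 = 10172
Count = 13 − 4 + 1 = 10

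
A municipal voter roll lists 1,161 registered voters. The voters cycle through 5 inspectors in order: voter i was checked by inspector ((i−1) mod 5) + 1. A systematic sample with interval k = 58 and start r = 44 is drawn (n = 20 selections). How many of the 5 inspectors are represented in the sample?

Consecutive selections differ by k = 58, so their inspector numbers differ by 58 mod 5 = 3.
gcd(58, 5) = 1, so the sample visits 5/1 = 5 distinct residues mod 5.
Start 44 is inspector 4; the inspectors hit are 1, 2, 3, 4, 5.

5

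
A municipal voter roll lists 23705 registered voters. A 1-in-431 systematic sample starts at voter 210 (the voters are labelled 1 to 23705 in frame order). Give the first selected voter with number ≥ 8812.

8830

k = 431
Steps past start: ⌈(8812 − 210)/431⌉ = ⌈8602/431⌉ = 20
Selected voter: 210 + 20×431 = 8830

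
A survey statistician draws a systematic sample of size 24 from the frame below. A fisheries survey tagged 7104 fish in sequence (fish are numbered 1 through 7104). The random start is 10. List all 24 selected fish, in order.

10, 306, 602, 898, 1194, 1490, 1786, 2082, 2378, 2674, 2970, 3266, 3562, 3858, 4154, 4450, 4746, 5042, 5338, 5634, 5930, 6226, 6522, 6818

k = N/n = 7104/24 = 296
fish 1: 10
fish 2: 10 + 296 = 306
fish 3: 306 + 296 = 602
fish 4: 602 + 296 = 898
fish 5: 898 + 296 = 1194
fish 6: 1194 + 296 = 1490
fish 7: 1490 + 296 = 1786
fish 8: 1786 + 296 = 2082
fish 9: 2082 + 296 = 2378
fish 10: 2378 + 296 = 2674
fish 11: 2674 + 296 = 2970
fish 12: 2970 + 296 = 3266
fish 13: 3266 + 296 = 3562
fish 14: 3562 + 296 = 3858
fish 15: 3858 + 296 = 4154
fish 16: 4154 + 296 = 4450
fish 17: 4450 + 296 = 4746
fish 18: 4746 + 296 = 5042
fish 19: 5042 + 296 = 5338
fish 20: 5338 + 296 = 5634
fish 21: 5634 + 296 = 5930
fish 22: 5930 + 296 = 6226
fish 23: 6226 + 296 = 6522
fish 24: 6522 + 296 = 6818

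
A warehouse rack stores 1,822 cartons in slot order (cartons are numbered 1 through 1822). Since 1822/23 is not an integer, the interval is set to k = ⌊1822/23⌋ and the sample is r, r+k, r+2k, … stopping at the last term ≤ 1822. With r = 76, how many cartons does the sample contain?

23

k = ⌊1822/23⌋ = 79
Achieved size = ⌊(1822 − 76)/79⌋ + 1 = ⌊1746/79⌋ + 1 = 22 + 1 = 23
(last selection: 76 + 22×79 = 1814 ≤ 1822; next would be 1893 > 1822)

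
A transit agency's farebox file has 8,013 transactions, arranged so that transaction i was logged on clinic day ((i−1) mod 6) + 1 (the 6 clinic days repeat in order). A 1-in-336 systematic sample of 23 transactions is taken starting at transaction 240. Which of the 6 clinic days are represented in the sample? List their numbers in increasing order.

Consecutive selections differ by k = 336, so their clinic day numbers differ by 336 mod 6 = 0.
gcd(336, 6) = 6, so the sample visits 6/6 = 1 distinct residues mod 6.
Start 240 is clinic day 6; the clinic days hit are 6.

6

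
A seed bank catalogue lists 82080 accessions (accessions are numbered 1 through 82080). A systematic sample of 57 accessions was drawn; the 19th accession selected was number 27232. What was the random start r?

k = 82080/57 = 1440
r = 27232 − (19−1)×1440 = 27232 − 25920 = 1312

1312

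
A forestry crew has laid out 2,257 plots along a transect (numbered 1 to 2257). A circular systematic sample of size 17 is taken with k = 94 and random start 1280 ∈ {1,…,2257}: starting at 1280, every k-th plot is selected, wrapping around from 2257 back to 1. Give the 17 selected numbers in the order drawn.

Selection 1: 1280
Selection 2: 1280 + 94 = 1374
Selection 3: 1374 + 94 = 1468
Selection 4: 1468 + 94 = 1562
Selection 5: 1562 + 94 = 1656
Selection 6: 1656 + 94 = 1750
Selection 7: 1750 + 94 = 1844
Selection 8: 1844 + 94 = 1938
Selection 9: 1938 + 94 = 2032
Selection 10: 2032 + 94 = 2126
Selection 11: 2126 + 94 = 2220
Selection 12: 2220 + 94 = 2314 → 2314 − 2257 = 57
Selection 13: 57 + 94 = 151
Selection 14: 151 + 94 = 245
Selection 15: 245 + 94 = 339
Selection 16: 339 + 94 = 433
Selection 17: 433 + 94 = 527

1280, 1374, 1468, 1562, 1656, 1750, 1844, 1938, 2032, 2126, 2220, 57, 151, 245, 339, 433, 527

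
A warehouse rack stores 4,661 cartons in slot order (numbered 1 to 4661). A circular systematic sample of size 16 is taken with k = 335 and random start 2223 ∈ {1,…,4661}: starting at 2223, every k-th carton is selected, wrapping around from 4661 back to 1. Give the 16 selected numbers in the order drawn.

Selection 1: 2223
Selection 2: 2223 + 335 = 2558
Selection 3: 2558 + 335 = 2893
Selection 4: 2893 + 335 = 3228
Selection 5: 3228 + 335 = 3563
Selection 6: 3563 + 335 = 3898
Selection 7: 3898 + 335 = 4233
Selection 8: 4233 + 335 = 4568
Selection 9: 4568 + 335 = 4903 → 4903 − 4661 = 242
Selection 10: 242 + 335 = 577
Selection 11: 577 + 335 = 912
Selection 12: 912 + 335 = 1247
Selection 13: 1247 + 335 = 1582
Selection 14: 1582 + 335 = 1917
Selection 15: 1917 + 335 = 2252
Selection 16: 2252 + 335 = 2587

2223, 2558, 2893, 3228, 3563, 3898, 4233, 4568, 242, 577, 912, 1247, 1582, 1917, 2252, 2587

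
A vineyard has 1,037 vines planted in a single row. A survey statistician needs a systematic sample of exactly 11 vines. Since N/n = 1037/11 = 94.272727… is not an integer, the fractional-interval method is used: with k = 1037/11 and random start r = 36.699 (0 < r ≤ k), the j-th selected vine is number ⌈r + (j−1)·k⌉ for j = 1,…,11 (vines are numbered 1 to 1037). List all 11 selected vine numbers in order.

j=1: r + 0k = 36.699 → ⌈·⌉ = 37
j=2: r + 1k = 130.971727… → ⌈·⌉ = 131
j=3: r + 2k = 225.244454… → ⌈·⌉ = 226
j=4: r + 3k = 319.517181… → ⌈·⌉ = 320
j=5: r + 4k = 413.789909… → ⌈·⌉ = 414
j=6: r + 5k = 508.062636… → ⌈·⌉ = 509
j=7: r + 6k = 602.335363… → ⌈·⌉ = 603
j=8: r + 7k = 696.608090… → ⌈·⌉ = 697
j=9: r + 8k = 790.880818… → ⌈·⌉ = 791
j=10: r + 9k = 885.153545… → ⌈·⌉ = 886
j=11: r + 10k = 979.426272… → ⌈·⌉ = 980

37, 131, 226, 320, 414, 509, 603, 697, 791, 886, 980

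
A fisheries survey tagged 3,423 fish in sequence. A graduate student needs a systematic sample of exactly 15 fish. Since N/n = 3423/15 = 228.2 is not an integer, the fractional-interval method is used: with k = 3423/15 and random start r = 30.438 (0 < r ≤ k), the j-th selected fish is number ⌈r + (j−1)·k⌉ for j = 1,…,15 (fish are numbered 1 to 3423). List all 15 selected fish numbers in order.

j=1: r + 0k = 30.438 → ⌈·⌉ = 31
j=2: r + 1k = 258.638 → ⌈·⌉ = 259
j=3: r + 2k = 486.838 → ⌈·⌉ = 487
j=4: r + 3k = 715.038 → ⌈·⌉ = 716
j=5: r + 4k = 943.238 → ⌈·⌉ = 944
j=6: r + 5k = 1171.438 → ⌈·⌉ = 1172
j=7: r + 6k = 1399.638 → ⌈·⌉ = 1400
j=8: r + 7k = 1627.838 → ⌈·⌉ = 1628
j=9: r + 8k = 1856.038 → ⌈·⌉ = 1857
j=10: r + 9k = 2084.238 → ⌈·⌉ = 2085
j=11: r + 10k = 2312.438 → ⌈·⌉ = 2313
j=12: r + 11k = 2540.638 → ⌈·⌉ = 2541
j=13: r + 12k = 2768.838 → ⌈·⌉ = 2769
j=14: r + 13k = 2997.038 → ⌈·⌉ = 2998
j=15: r + 14k = 3225.238 → ⌈·⌉ = 3226

31, 259, 487, 716, 944, 1172, 1400, 1628, 1857, 2085, 2313, 2541, 2769, 2998, 3226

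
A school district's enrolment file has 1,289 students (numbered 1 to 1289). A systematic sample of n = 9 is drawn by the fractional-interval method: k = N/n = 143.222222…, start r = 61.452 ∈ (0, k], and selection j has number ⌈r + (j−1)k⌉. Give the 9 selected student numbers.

62, 205, 348, 492, 635, 778, 921, 1065, 1208

j=1: r + 0k = 61.452 → ⌈·⌉ = 62
j=2: r + 1k = 204.674222… → ⌈·⌉ = 205
j=3: r + 2k = 347.896444… → ⌈·⌉ = 348
j=4: r + 3k = 491.118666… → ⌈·⌉ = 492
j=5: r + 4k = 634.340888… → ⌈·⌉ = 635
j=6: r + 5k = 777.563111… → ⌈·⌉ = 778
j=7: r + 6k = 920.785333… → ⌈·⌉ = 921
j=8: r + 7k = 1064.007555… → ⌈·⌉ = 1065
j=9: r + 8k = 1207.229777… → ⌈·⌉ = 1208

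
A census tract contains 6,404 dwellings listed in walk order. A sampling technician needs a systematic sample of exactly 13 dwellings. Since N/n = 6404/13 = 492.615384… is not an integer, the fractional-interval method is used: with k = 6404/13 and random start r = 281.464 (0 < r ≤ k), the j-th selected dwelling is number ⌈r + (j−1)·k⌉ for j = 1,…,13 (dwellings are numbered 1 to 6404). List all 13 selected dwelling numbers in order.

282, 775, 1267, 1760, 2252, 2745, 3238, 3730, 4223, 4716, 5208, 5701, 6193

j=1: r + 0k = 281.464 → ⌈·⌉ = 282
j=2: r + 1k = 774.079384… → ⌈·⌉ = 775
j=3: r + 2k = 1266.694769… → ⌈·⌉ = 1267
j=4: r + 3k = 1759.310153… → ⌈·⌉ = 1760
j=5: r + 4k = 2251.925538… → ⌈·⌉ = 2252
j=6: r + 5k = 2744.540923… → ⌈·⌉ = 2745
j=7: r + 6k = 3237.156307… → ⌈·⌉ = 3238
j=8: r + 7k = 3729.771692… → ⌈·⌉ = 3730
j=9: r + 8k = 4222.387076… → ⌈·⌉ = 4223
j=10: r + 9k = 4715.002461… → ⌈·⌉ = 4716
j=11: r + 10k = 5207.617846… → ⌈·⌉ = 5208
j=12: r + 11k = 5700.233230… → ⌈·⌉ = 5701
j=13: r + 12k = 6192.848615… → ⌈·⌉ = 6193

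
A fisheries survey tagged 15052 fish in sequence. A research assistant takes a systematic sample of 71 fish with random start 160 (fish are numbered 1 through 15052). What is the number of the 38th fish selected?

8004

k = 15052/71 = 212
38th selection = r + (38−1)·k = 160 + 37×212 = 160 + 7844 = 8004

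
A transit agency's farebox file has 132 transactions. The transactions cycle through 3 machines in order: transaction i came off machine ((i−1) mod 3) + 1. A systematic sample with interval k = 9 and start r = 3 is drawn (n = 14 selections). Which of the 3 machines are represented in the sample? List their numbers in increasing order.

Consecutive selections differ by k = 9, so their machine numbers differ by 9 mod 3 = 0.
gcd(9, 3) = 3, so the sample visits 3/3 = 1 distinct residues mod 3.
Start 3 is machine 3; the machines hit are 3.

3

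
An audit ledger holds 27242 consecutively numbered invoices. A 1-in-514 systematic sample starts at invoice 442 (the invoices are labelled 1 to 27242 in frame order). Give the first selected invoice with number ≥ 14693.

k = 514
Steps past start: ⌈(14693 − 442)/514⌉ = ⌈14251/514⌉ = 28
Selected invoice: 442 + 28×514 = 14834

14834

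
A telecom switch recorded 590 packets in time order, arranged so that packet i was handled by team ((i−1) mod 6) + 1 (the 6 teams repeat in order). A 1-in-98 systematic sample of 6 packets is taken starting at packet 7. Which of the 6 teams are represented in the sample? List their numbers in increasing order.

Consecutive selections differ by k = 98, so their team numbers differ by 98 mod 6 = 2.
gcd(98, 6) = 2, so the sample visits 6/2 = 3 distinct residues mod 6.
Start 7 is team 1; the teams hit are 1, 3, 5.

1, 3, 5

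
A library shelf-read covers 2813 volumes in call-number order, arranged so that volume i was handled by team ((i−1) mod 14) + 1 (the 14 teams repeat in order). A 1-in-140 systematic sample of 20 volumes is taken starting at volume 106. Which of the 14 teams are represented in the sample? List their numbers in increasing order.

Consecutive selections differ by k = 140, so their team numbers differ by 140 mod 14 = 0.
gcd(140, 14) = 14, so the sample visits 14/14 = 1 distinct residues mod 14.
Start 106 is team 8; the teams hit are 8.

8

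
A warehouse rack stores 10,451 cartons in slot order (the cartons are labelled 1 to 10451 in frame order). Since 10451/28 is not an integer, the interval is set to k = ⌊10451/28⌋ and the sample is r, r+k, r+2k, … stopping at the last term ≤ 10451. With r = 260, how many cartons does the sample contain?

28

k = ⌊10451/28⌋ = 373
Achieved size = ⌊(10451 − 260)/373⌋ + 1 = ⌊10191/373⌋ + 1 = 27 + 1 = 28
(last selection: 260 + 27×373 = 10331 ≤ 10451; next would be 10704 > 10451)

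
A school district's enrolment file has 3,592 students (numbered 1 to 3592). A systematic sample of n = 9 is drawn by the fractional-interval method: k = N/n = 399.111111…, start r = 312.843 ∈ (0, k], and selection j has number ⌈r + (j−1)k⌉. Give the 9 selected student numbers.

j=1: r + 0k = 312.843 → ⌈·⌉ = 313
j=2: r + 1k = 711.954111… → ⌈·⌉ = 712
j=3: r + 2k = 1111.065222… → ⌈·⌉ = 1112
j=4: r + 3k = 1510.176333… → ⌈·⌉ = 1511
j=5: r + 4k = 1909.287444… → ⌈·⌉ = 1910
j=6: r + 5k = 2308.398555… → ⌈·⌉ = 2309
j=7: r + 6k = 2707.509666… → ⌈·⌉ = 2708
j=8: r + 7k = 3106.620777… → ⌈·⌉ = 3107
j=9: r + 8k = 3505.731888… → ⌈·⌉ = 3506

313, 712, 1112, 1511, 1910, 2309, 2708, 3107, 3506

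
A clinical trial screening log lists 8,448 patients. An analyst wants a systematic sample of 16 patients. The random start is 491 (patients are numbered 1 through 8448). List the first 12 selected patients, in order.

491, 1019, 1547, 2075, 2603, 3131, 3659, 4187, 4715, 5243, 5771, 6299

k = N/n = 8448/16 = 528
patient 1: 491
patient 2: 491 + 528 = 1019
patient 3: 1019 + 528 = 1547
patient 4: 1547 + 528 = 2075
patient 5: 2075 + 528 = 2603
patient 6: 2603 + 528 = 3131
patient 7: 3131 + 528 = 3659
patient 8: 3659 + 528 = 4187
patient 9: 4187 + 528 = 4715
patient 10: 4715 + 528 = 5243
patient 11: 5243 + 528 = 5771
patient 12: 5771 + 528 = 6299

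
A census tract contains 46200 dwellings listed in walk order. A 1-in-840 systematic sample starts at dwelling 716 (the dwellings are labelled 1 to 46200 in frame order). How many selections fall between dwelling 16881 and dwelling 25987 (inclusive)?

11

k = 840
First selection ≥ 16881: 716 + ⌈(16881−716)/840⌉·840 = 716 + 20×840 = 17516
Last selection ≤ 25987: 716 + ⌊(25987−716)/840⌋·840 = 716 + 30×840 = 25916
Count = 30 − 20 + 1 = 11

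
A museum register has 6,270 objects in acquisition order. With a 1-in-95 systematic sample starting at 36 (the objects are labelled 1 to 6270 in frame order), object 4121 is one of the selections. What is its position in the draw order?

44

k = 95
position = (4121 − 36)/95 + 1 = 4085/95 + 1 = 43 + 1 = 44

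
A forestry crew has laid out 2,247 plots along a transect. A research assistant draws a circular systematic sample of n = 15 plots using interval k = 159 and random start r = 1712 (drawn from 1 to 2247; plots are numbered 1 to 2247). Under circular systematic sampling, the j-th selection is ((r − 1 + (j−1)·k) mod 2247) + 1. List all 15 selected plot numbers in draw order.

Selection 1: 1712
Selection 2: 1712 + 159 = 1871
Selection 3: 1871 + 159 = 2030
Selection 4: 2030 + 159 = 2189
Selection 5: 2189 + 159 = 2348 → 2348 − 2247 = 101
Selection 6: 101 + 159 = 260
Selection 7: 260 + 159 = 419
Selection 8: 419 + 159 = 578
Selection 9: 578 + 159 = 737
Selection 10: 737 + 159 = 896
Selection 11: 896 + 159 = 1055
Selection 12: 1055 + 159 = 1214
Selection 13: 1214 + 159 = 1373
Selection 14: 1373 + 159 = 1532
Selection 15: 1532 + 159 = 1691

1712, 1871, 2030, 2189, 101, 260, 419, 578, 737, 896, 1055, 1214, 1373, 1532, 1691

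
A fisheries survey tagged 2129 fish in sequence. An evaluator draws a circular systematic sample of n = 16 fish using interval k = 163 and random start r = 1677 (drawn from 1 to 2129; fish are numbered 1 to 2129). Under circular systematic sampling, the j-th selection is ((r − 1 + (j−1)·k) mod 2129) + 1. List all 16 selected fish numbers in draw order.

1677, 1840, 2003, 37, 200, 363, 526, 689, 852, 1015, 1178, 1341, 1504, 1667, 1830, 1993

Selection 1: 1677
Selection 2: 1677 + 163 = 1840
Selection 3: 1840 + 163 = 2003
Selection 4: 2003 + 163 = 2166 → 2166 − 2129 = 37
Selection 5: 37 + 163 = 200
Selection 6: 200 + 163 = 363
Selection 7: 363 + 163 = 526
Selection 8: 526 + 163 = 689
Selection 9: 689 + 163 = 852
Selection 10: 852 + 163 = 1015
Selection 11: 1015 + 163 = 1178
Selection 12: 1178 + 163 = 1341
Selection 13: 1341 + 163 = 1504
Selection 14: 1504 + 163 = 1667
Selection 15: 1667 + 163 = 1830
Selection 16: 1830 + 163 = 1993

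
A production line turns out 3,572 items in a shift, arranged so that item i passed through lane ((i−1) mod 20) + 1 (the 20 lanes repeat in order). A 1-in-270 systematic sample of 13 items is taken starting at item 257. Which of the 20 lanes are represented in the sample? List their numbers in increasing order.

Consecutive selections differ by k = 270, so their lane numbers differ by 270 mod 20 = 10.
gcd(270, 20) = 10, so the sample visits 20/10 = 2 distinct residues mod 20.
Start 257 is lane 17; the lanes hit are 7, 17.

7, 17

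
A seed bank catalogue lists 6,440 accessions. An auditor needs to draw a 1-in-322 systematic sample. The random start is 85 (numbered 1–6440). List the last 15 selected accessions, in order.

6th selection = 85 + 5×322 = 1695
7th: 1695 + 322 = 2017
8th: 2017 + 322 = 2339
9th: 2339 + 322 = 2661
10th: 2661 + 322 = 2983
11th: 2983 + 322 = 3305
12th: 3305 + 322 = 3627
13th: 3627 + 322 = 3949
14th: 3949 + 322 = 4271
15th: 4271 + 322 = 4593
16th: 4593 + 322 = 4915
17th: 4915 + 322 = 5237
18th: 5237 + 322 = 5559
19th: 5559 + 322 = 5881
20th: 5881 + 322 = 6203

1695, 2017, 2339, 2661, 2983, 3305, 3627, 3949, 4271, 4593, 4915, 5237, 5559, 5881, 6203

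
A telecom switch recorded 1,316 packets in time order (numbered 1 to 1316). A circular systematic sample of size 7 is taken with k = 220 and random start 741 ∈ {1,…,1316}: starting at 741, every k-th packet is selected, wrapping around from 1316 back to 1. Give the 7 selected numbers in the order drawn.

741, 961, 1181, 85, 305, 525, 745

Selection 1: 741
Selection 2: 741 + 220 = 961
Selection 3: 961 + 220 = 1181
Selection 4: 1181 + 220 = 1401 → 1401 − 1316 = 85
Selection 5: 85 + 220 = 305
Selection 6: 305 + 220 = 525
Selection 7: 525 + 220 = 745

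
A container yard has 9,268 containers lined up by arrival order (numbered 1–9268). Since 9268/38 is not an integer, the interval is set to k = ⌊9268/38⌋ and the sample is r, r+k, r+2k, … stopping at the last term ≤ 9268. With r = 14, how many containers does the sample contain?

39

k = ⌊9268/38⌋ = 243
Achieved size = ⌊(9268 − 14)/243⌋ + 1 = ⌊9254/243⌋ + 1 = 38 + 1 = 39
(last selection: 14 + 38×243 = 9248 ≤ 9268; next would be 9491 > 9268)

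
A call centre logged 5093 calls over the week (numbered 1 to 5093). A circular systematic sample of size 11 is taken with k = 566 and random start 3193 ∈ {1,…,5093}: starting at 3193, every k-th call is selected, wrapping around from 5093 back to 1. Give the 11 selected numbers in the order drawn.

3193, 3759, 4325, 4891, 364, 930, 1496, 2062, 2628, 3194, 3760

Selection 1: 3193
Selection 2: 3193 + 566 = 3759
Selection 3: 3759 + 566 = 4325
Selection 4: 4325 + 566 = 4891
Selection 5: 4891 + 566 = 5457 → 5457 − 5093 = 364
Selection 6: 364 + 566 = 930
Selection 7: 930 + 566 = 1496
Selection 8: 1496 + 566 = 2062
Selection 9: 2062 + 566 = 2628
Selection 10: 2628 + 566 = 3194
Selection 11: 3194 + 566 = 3760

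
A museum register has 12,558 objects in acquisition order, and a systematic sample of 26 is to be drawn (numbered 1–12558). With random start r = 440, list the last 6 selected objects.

10100, 10583, 11066, 11549, 12032, 12515

k = N/n = 12558/26 = 483
21st selection = 440 + 20×483 = 10100
22nd: 10100 + 483 = 10583
23rd: 10583 + 483 = 11066
24th: 11066 + 483 = 11549
25th: 11549 + 483 = 12032
26th: 12032 + 483 = 12515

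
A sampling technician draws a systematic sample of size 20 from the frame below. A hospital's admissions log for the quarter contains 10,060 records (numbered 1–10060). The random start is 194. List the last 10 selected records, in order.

5224, 5727, 6230, 6733, 7236, 7739, 8242, 8745, 9248, 9751

k = N/n = 10060/20 = 503
11th selection = 194 + 10×503 = 5224
12th: 5224 + 503 = 5727
13th: 5727 + 503 = 6230
14th: 6230 + 503 = 6733
15th: 6733 + 503 = 7236
16th: 7236 + 503 = 7739
17th: 7739 + 503 = 8242
18th: 8242 + 503 = 8745
19th: 8745 + 503 = 9248
20th: 9248 + 503 = 9751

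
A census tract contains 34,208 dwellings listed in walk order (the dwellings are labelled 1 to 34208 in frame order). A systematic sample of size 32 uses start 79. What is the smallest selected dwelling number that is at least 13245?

13976

k = 34208/32 = 1069
Steps past start: ⌈(13245 − 79)/1069⌉ = ⌈13166/1069⌉ = 13
Selected dwelling: 79 + 13×1069 = 13976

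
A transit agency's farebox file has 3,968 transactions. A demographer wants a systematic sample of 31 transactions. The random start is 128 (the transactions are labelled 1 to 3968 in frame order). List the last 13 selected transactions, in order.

k = N/n = 3968/31 = 128
19th selection = 128 + 18×128 = 2432
20th: 2432 + 128 = 2560
21st: 2560 + 128 = 2688
22nd: 2688 + 128 = 2816
23rd: 2816 + 128 = 2944
24th: 2944 + 128 = 3072
25th: 3072 + 128 = 3200
26th: 3200 + 128 = 3328
27th: 3328 + 128 = 3456
28th: 3456 + 128 = 3584
29th: 3584 + 128 = 3712
30th: 3712 + 128 = 3840
31st: 3840 + 128 = 3968

2432, 2560, 2688, 2816, 2944, 3072, 3200, 3328, 3456, 3584, 3712, 3840, 3968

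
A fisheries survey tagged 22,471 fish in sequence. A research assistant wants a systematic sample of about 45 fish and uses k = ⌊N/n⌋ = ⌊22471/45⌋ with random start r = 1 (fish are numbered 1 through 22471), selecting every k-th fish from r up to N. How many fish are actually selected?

k = ⌊22471/45⌋ = 499
Achieved size = ⌊(22471 − 1)/499⌋ + 1 = ⌊22470/499⌋ + 1 = 45 + 1 = 46
(last selection: 1 + 45×499 = 22456 ≤ 22471; next would be 22955 > 22471)

46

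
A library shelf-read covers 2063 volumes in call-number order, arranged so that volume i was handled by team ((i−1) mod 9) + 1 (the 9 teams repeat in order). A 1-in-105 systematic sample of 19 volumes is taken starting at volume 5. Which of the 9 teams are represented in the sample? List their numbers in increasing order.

2, 5, 8

Consecutive selections differ by k = 105, so their team numbers differ by 105 mod 9 = 6.
gcd(105, 9) = 3, so the sample visits 9/3 = 3 distinct residues mod 9.
Start 5 is team 5; the teams hit are 2, 5, 8.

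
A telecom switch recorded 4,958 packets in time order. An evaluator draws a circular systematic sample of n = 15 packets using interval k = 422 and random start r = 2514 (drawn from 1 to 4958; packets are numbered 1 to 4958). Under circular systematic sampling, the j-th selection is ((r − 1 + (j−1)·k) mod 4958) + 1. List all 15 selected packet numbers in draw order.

2514, 2936, 3358, 3780, 4202, 4624, 88, 510, 932, 1354, 1776, 2198, 2620, 3042, 3464

Selection 1: 2514
Selection 2: 2514 + 422 = 2936
Selection 3: 2936 + 422 = 3358
Selection 4: 3358 + 422 = 3780
Selection 5: 3780 + 422 = 4202
Selection 6: 4202 + 422 = 4624
Selection 7: 4624 + 422 = 5046 → 5046 − 4958 = 88
Selection 8: 88 + 422 = 510
Selection 9: 510 + 422 = 932
Selection 10: 932 + 422 = 1354
Selection 11: 1354 + 422 = 1776
Selection 12: 1776 + 422 = 2198
Selection 13: 2198 + 422 = 2620
Selection 14: 2620 + 422 = 3042
Selection 15: 3042 + 422 = 3464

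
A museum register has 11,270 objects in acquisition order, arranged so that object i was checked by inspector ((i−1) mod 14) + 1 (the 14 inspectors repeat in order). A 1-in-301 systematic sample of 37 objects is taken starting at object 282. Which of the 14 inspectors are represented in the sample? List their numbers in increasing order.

Consecutive selections differ by k = 301, so their inspector numbers differ by 301 mod 14 = 7.
gcd(301, 14) = 7, so the sample visits 14/7 = 2 distinct residues mod 14.
Start 282 is inspector 2; the inspectors hit are 2, 9.

2, 9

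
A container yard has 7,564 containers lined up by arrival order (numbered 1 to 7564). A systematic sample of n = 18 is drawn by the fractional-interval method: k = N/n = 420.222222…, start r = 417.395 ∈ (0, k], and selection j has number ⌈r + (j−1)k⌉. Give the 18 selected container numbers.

418, 838, 1258, 1679, 2099, 2519, 2939, 3359, 3780, 4200, 4620, 5040, 5461, 5881, 6301, 6721, 7141, 7562

j=1: r + 0k = 417.395 → ⌈·⌉ = 418
j=2: r + 1k = 837.617222… → ⌈·⌉ = 838
j=3: r + 2k = 1257.839444… → ⌈·⌉ = 1258
j=4: r + 3k = 1678.061666… → ⌈·⌉ = 1679
j=5: r + 4k = 2098.283888… → ⌈·⌉ = 2099
j=6: r + 5k = 2518.506111… → ⌈·⌉ = 2519
j=7: r + 6k = 2938.728333… → ⌈·⌉ = 2939
j=8: r + 7k = 3358.950555… → ⌈·⌉ = 3359
j=9: r + 8k = 3779.172777… → ⌈·⌉ = 3780
j=10: r + 9k = 4199.395 → ⌈·⌉ = 4200
j=11: r + 10k = 4619.617222… → ⌈·⌉ = 4620
j=12: r + 11k = 5039.839444… → ⌈·⌉ = 5040
j=13: r + 12k = 5460.061666… → ⌈·⌉ = 5461
j=14: r + 13k = 5880.283888… → ⌈·⌉ = 5881
j=15: r + 14k = 6300.506111… → ⌈·⌉ = 6301
j=16: r + 15k = 6720.728333… → ⌈·⌉ = 6721
j=17: r + 16k = 7140.950555… → ⌈·⌉ = 7141
j=18: r + 17k = 7561.172777… → ⌈·⌉ = 7562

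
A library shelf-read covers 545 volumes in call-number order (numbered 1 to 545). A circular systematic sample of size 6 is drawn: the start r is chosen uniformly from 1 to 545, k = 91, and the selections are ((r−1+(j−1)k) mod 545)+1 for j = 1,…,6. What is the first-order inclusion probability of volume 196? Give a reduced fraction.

6/545

For each position j, as r ranges over 1…545 the j-th selection hits every volume exactly once, so volume 196 is selected for exactly 6 of the 545 starts.
Inclusion probability = 6/545.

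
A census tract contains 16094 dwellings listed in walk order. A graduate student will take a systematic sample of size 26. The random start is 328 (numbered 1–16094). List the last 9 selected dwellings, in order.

k = N/n = 16094/26 = 619
18th selection = 328 + 17×619 = 10851
19th: 10851 + 619 = 11470
20th: 11470 + 619 = 12089
21st: 12089 + 619 = 12708
22nd: 12708 + 619 = 13327
23rd: 13327 + 619 = 13946
24th: 13946 + 619 = 14565
25th: 14565 + 619 = 15184
26th: 15184 + 619 = 15803

10851, 11470, 12089, 12708, 13327, 13946, 14565, 15184, 15803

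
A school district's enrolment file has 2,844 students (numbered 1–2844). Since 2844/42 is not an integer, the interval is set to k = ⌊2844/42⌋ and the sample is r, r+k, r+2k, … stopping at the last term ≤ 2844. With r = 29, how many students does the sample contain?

43

k = ⌊2844/42⌋ = 67
Achieved size = ⌊(2844 − 29)/67⌋ + 1 = ⌊2815/67⌋ + 1 = 42 + 1 = 43
(last selection: 29 + 42×67 = 2843 ≤ 2844; next would be 2910 > 2844)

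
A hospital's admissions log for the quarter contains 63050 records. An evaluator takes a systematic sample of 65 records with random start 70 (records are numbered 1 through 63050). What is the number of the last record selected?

k = 63050/65 = 970
65th selection = r + (65−1)·k = 70 + 64×970 = 70 + 62080 = 62150

62150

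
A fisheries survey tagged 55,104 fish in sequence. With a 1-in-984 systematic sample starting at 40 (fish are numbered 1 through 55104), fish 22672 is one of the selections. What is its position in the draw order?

k = 984
position = (22672 − 40)/984 + 1 = 22632/984 + 1 = 23 + 1 = 24

24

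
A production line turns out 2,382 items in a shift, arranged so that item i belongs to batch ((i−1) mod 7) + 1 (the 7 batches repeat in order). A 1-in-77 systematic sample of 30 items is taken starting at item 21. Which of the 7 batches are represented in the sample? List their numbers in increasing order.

Consecutive selections differ by k = 77, so their batch numbers differ by 77 mod 7 = 0.
gcd(77, 7) = 7, so the sample visits 7/7 = 1 distinct residues mod 7.
Start 21 is batch 7; the batches hit are 7.

7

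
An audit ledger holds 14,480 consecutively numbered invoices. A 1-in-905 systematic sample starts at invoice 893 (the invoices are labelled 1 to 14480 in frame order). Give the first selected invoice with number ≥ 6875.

7228

k = 905
Steps past start: ⌈(6875 − 893)/905⌉ = ⌈5982/905⌉ = 7
Selected invoice: 893 + 7×905 = 7228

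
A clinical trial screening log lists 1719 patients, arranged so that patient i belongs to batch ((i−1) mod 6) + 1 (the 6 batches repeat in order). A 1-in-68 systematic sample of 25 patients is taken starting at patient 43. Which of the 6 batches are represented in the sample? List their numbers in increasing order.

Consecutive selections differ by k = 68, so their batch numbers differ by 68 mod 6 = 2.
gcd(68, 6) = 2, so the sample visits 6/2 = 3 distinct residues mod 6.
Start 43 is batch 1; the batches hit are 1, 3, 5.

1, 3, 5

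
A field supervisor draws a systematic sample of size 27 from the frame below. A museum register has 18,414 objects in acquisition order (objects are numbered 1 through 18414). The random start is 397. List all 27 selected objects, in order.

k = N/n = 18414/27 = 682
object 1: 397
object 2: 397 + 682 = 1079
object 3: 1079 + 682 = 1761
object 4: 1761 + 682 = 2443
object 5: 2443 + 682 = 3125
object 6: 3125 + 682 = 3807
object 7: 3807 + 682 = 4489
object 8: 4489 + 682 = 5171
object 9: 5171 + 682 = 5853
object 10: 5853 + 682 = 6535
object 11: 6535 + 682 = 7217
object 12: 7217 + 682 = 7899
object 13: 7899 + 682 = 8581
object 14: 8581 + 682 = 9263
object 15: 9263 + 682 = 9945
object 16: 9945 + 682 = 10627
object 17: 10627 + 682 = 11309
object 18: 11309 + 682 = 11991
object 19: 11991 + 682 = 12673
object 20: 12673 + 682 = 13355
object 21: 13355 + 682 = 14037
object 22: 14037 + 682 = 14719
object 23: 14719 + 682 = 15401
object 24: 15401 + 682 = 16083
object 25: 16083 + 682 = 16765
object 26: 16765 + 682 = 17447
object 27: 17447 + 682 = 18129

397, 1079, 1761, 2443, 3125, 3807, 4489, 5171, 5853, 6535, 7217, 7899, 8581, 9263, 9945, 10627, 11309, 11991, 12673, 13355, 14037, 14719, 15401, 16083, 16765, 17447, 18129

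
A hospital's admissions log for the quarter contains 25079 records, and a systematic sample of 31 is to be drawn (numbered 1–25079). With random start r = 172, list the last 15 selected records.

13116, 13925, 14734, 15543, 16352, 17161, 17970, 18779, 19588, 20397, 21206, 22015, 22824, 23633, 24442

k = N/n = 25079/31 = 809
17th selection = 172 + 16×809 = 13116
18th: 13116 + 809 = 13925
19th: 13925 + 809 = 14734
20th: 14734 + 809 = 15543
21st: 15543 + 809 = 16352
22nd: 16352 + 809 = 17161
23rd: 17161 + 809 = 17970
24th: 17970 + 809 = 18779
25th: 18779 + 809 = 19588
26th: 19588 + 809 = 20397
27th: 20397 + 809 = 21206
28th: 21206 + 809 = 22015
29th: 22015 + 809 = 22824
30th: 22824 + 809 = 23633
31st: 23633 + 809 = 24442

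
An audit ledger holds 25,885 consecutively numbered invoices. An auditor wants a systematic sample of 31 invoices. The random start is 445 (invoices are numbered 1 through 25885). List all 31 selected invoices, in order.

445, 1280, 2115, 2950, 3785, 4620, 5455, 6290, 7125, 7960, 8795, 9630, 10465, 11300, 12135, 12970, 13805, 14640, 15475, 16310, 17145, 17980, 18815, 19650, 20485, 21320, 22155, 22990, 23825, 24660, 25495

k = N/n = 25885/31 = 835
invoice 1: 445
invoice 2: 445 + 835 = 1280
invoice 3: 1280 + 835 = 2115
invoice 4: 2115 + 835 = 2950
invoice 5: 2950 + 835 = 3785
invoice 6: 3785 + 835 = 4620
invoice 7: 4620 + 835 = 5455
invoice 8: 5455 + 835 = 6290
invoice 9: 6290 + 835 = 7125
invoice 10: 7125 + 835 = 7960
invoice 11: 7960 + 835 = 8795
invoice 12: 8795 + 835 = 9630
invoice 13: 9630 + 835 = 10465
invoice 14: 10465 + 835 = 11300
invoice 15: 11300 + 835 = 12135
invoice 16: 12135 + 835 = 12970
invoice 17: 12970 + 835 = 13805
invoice 18: 13805 + 835 = 14640
invoice 19: 14640 + 835 = 15475
invoice 20: 15475 + 835 = 16310
invoice 21: 16310 + 835 = 17145
invoice 22: 17145 + 835 = 17980
invoice 23: 17980 + 835 = 18815
invoice 24: 18815 + 835 = 19650
invoice 25: 19650 + 835 = 20485
invoice 26: 20485 + 835 = 21320
invoice 27: 21320 + 835 = 22155
invoice 28: 22155 + 835 = 22990
invoice 29: 22990 + 835 = 23825
invoice 30: 23825 + 835 = 24660
invoice 31: 24660 + 835 = 25495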